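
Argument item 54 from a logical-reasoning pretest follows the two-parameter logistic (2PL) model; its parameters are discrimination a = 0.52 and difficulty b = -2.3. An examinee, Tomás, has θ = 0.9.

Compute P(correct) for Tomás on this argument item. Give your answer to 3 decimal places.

P(θ) = 1 / (1 + exp(−a(θ − b)))
Exponent: 0.52 × (0.9 − (-2.3)) = 1.6640
1/(1 + e^{-1.6640}) = 0.8408

0.841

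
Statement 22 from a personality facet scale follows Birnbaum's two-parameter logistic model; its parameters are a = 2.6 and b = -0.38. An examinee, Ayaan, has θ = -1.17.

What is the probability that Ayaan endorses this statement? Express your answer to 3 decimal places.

P(θ) = 1 / (1 + exp(−a(θ − b)))
Exponent: 2.6 × (-1.17 − (-0.38)) = -2.0540
1/(1 + e^{2.0540}) = 0.1136

0.114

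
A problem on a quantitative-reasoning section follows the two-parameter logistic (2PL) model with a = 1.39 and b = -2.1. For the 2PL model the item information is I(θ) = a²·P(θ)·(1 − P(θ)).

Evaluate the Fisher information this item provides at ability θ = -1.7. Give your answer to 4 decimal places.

P = 1/(1+e^{-0.5560}) = 0.6355
P(1−P) = 0.6355 × 0.3645 = 0.2316
I = a² × P(1−P) = 1.39² × 0.2316 = 0.44754

0.4475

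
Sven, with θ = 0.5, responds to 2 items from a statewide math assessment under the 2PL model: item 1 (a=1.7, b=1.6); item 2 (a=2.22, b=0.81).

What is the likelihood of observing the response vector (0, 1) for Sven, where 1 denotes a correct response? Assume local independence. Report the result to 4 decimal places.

P(θ) = 1 / (1 + exp(−a(θ − b)))
P_1 = 1/(1+e^{1.8700}) = 0.1335
P_2 = 1/(1+e^{0.6882}) = 0.3344
L = (1−P_1) × P_2 = 0.8665 × 0.3344 = 0.28977

0.2898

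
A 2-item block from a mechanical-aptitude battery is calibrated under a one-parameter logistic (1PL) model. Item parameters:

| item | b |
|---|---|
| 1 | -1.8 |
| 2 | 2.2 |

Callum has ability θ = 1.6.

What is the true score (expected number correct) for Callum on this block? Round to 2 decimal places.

P(θ) = 1 / (1 + exp(−(θ − b)))
P_1 = 1/(1+e^{-3.4000}) = 0.9677
P_2 = 1/(1+e^{0.6000}) = 0.3543
E[score] = 0.9677 + 0.3543 = 1.3220

1.32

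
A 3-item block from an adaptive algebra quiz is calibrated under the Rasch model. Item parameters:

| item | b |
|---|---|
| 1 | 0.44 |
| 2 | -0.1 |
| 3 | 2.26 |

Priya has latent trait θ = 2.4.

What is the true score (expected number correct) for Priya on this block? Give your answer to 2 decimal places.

P(θ) = 1 / (1 + exp(−(θ − b)))
P_1 = 1/(1+e^{-1.9600}) = 0.8765
P_2 = 1/(1+e^{-2.5000}) = 0.9241
P_3 = 1/(1+e^{-0.1400}) = 0.5349
E[score] = 0.8765 + 0.9241 + 0.5349 = 2.3356

2.34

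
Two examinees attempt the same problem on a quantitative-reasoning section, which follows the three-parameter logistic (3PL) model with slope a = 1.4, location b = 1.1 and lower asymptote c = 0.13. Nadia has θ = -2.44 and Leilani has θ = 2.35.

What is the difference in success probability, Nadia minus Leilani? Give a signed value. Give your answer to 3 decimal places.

P(θ) = c + (1 − c) · 1 / (1 + exp(−a(θ − b)))
P(Nadia) = 0.1361  [exponent -4.9560]
P(Leilani) = 0.8712  [exponent 1.7500]
Difference = 0.1361 − 0.8712 = -0.7351

-0.735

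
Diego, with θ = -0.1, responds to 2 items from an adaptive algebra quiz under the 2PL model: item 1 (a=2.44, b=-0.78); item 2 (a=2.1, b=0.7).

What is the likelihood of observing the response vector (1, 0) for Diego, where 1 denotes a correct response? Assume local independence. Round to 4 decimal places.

0.7081

P(θ) = 1 / (1 + exp(−a(θ − b)))
P_1 = 1/(1+e^{-1.6592}) = 0.8401
P_2 = 1/(1+e^{1.6800}) = 0.1571
L = P_1 × (1−P_2) = 0.8401 × 0.8429 = 0.70815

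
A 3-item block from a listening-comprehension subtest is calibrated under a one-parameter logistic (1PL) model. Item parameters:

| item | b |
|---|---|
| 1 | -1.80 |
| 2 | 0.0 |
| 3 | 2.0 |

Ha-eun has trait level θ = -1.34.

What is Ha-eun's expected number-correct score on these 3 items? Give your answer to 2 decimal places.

0.85

P(θ) = 1 / (1 + exp(−(θ − b)))
P_1 = 1/(1+e^{-0.4600}) = 0.6130
P_2 = 1/(1+e^{1.3400}) = 0.2075
P_3 = 1/(1+e^{3.3400}) = 0.0342
E[score] = 0.6130 + 0.2075 + 0.0342 = 0.8547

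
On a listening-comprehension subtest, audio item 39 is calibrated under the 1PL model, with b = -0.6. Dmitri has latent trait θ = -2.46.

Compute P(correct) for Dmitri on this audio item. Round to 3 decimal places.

0.135

P(θ) = 1 / (1 + exp(−(θ − b)))
Exponent: (-2.46 − (-0.6)) = -1.8600
1/(1 + e^{1.8600}) = 0.1347
P = 0.1347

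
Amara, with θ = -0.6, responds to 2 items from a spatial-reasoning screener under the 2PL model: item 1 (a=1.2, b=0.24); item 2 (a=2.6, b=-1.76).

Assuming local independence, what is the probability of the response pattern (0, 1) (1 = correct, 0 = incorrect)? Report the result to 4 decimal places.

P(θ) = 1 / (1 + exp(−a(θ − b)))
P_1 = 1/(1+e^{1.0080}) = 0.2674
P_2 = 1/(1+e^{-3.0160}) = 0.9533
L = (1−P_1) × P_2 = 0.7326 × 0.9533 = 0.69841

0.6984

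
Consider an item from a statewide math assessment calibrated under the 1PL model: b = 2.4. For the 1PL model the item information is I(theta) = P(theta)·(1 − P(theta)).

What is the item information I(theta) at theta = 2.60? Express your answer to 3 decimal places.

P = 1/(1+e^{-0.2000}) = 0.5498
P(1−P) = 0.5498 × 0.4502 = 0.2475
I = P(1−P) = 0.24752

0.248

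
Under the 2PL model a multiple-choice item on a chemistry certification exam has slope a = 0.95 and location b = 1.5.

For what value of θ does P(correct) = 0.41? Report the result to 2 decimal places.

P(θ) = 1 / (1 + exp(−a(θ − b)))
logit = ln(0.4100/0.5900) = -0.3640
θ = b + logit/(a) = 1.5 + (-0.3640)/0.9500 = 1.1169

1.12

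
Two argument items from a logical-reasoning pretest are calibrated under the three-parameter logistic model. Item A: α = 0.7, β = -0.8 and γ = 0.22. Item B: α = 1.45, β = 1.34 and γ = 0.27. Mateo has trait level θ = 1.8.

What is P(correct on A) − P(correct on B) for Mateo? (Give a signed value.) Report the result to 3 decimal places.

P(θ) = γ + (1 − γ) · 1 / (1 + exp(−α(θ − β)))
P_A = 0.8912
P_B = 0.7524
P_A − P_B = 0.1388

0.139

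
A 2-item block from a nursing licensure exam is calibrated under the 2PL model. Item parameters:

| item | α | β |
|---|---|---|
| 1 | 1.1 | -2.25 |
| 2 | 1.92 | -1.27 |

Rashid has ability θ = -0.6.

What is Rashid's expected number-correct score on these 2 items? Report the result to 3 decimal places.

1.644

P(θ) = 1 / (1 + exp(−α(θ − β)))
P_1 = 1/(1+e^{-1.8150}) = 0.8600
P_2 = 1/(1+e^{-1.2864}) = 0.7835
E[score] = 0.8600 + 0.7835 = 1.6435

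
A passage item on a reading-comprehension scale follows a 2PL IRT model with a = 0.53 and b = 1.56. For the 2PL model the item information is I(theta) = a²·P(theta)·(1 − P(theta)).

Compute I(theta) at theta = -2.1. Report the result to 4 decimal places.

0.0309

P = 1/(1+e^{1.9398}) = 0.1257
P(1−P) = 0.1257 × 0.8743 = 0.1099
I = a² × P(1−P) = 0.53² × 0.1099 = 0.03086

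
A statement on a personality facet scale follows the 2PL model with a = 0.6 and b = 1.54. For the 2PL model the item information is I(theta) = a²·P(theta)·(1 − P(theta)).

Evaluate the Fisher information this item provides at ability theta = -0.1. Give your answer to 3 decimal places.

P = 1/(1+e^{0.9840}) = 0.2721
P(1−P) = 0.2721 × 0.7279 = 0.1981
I = a² × P(1−P) = 0.6² × 0.1981 = 0.07130

0.071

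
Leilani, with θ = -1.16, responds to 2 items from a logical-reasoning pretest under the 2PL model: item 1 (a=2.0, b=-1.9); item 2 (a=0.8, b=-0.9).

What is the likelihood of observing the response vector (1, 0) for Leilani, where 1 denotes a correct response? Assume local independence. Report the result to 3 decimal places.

0.449

P(θ) = 1 / (1 + exp(−a(θ − b)))
P_1 = 1/(1+e^{-1.4800}) = 0.8146
P_2 = 1/(1+e^{0.2080}) = 0.4482
L = P_1 × (1−P_2) = 0.8146 × 0.5518 = 0.44949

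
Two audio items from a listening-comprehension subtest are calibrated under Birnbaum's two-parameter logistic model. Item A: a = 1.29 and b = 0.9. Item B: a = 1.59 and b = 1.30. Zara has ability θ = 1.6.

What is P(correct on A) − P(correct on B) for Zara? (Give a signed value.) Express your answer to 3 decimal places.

0.095

P(θ) = 1 / (1 + exp(−a(θ − b)))
P_A = 0.7116
P_B = 0.6170
P_A − P_B = 0.0945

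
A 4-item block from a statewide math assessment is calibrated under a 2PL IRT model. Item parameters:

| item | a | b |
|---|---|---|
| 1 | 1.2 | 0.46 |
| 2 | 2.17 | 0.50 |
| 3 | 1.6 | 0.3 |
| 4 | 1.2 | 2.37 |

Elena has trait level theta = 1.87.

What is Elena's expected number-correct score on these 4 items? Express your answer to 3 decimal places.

P(theta) = 1 / (1 + exp(−a(theta − b)))
P_1 = 1/(1+e^{-1.6920}) = 0.8445
P_2 = 1/(1+e^{-2.9729}) = 0.9513
P_3 = 1/(1+e^{-2.5120}) = 0.9250
P_4 = 1/(1+e^{0.6000}) = 0.3543
E[score] = 0.8445 + 0.9513 + 0.9250 + 0.3543 = 3.0751

3.075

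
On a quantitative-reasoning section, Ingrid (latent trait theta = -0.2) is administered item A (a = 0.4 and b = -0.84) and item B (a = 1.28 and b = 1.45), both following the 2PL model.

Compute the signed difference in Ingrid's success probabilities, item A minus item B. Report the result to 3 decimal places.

P(theta) = 1 / (1 + exp(−a(theta − b)))
P_A = 0.5637
P_B = 0.1079
P_A − P_B = 0.4557

0.456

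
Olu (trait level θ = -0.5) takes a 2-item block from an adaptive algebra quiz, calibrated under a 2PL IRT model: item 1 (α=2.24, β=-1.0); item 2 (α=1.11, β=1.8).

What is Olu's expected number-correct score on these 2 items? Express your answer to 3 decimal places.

P(θ) = 1 / (1 + exp(−α(θ − β)))
P_1 = 1/(1+e^{-1.1200}) = 0.7540
P_2 = 1/(1+e^{2.5530}) = 0.0722
E[score] = 0.7540 + 0.0722 = 0.8262

0.826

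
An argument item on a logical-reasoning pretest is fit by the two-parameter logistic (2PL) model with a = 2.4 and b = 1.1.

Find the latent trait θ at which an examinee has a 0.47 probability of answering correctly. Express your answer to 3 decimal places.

1.050

P(θ) = 1 / (1 + exp(−a(θ − b)))
logit = ln(0.4700/0.5300) = -0.1201
θ = b + logit/(a) = 1.1 + (-0.1201)/2.4000 = 1.0499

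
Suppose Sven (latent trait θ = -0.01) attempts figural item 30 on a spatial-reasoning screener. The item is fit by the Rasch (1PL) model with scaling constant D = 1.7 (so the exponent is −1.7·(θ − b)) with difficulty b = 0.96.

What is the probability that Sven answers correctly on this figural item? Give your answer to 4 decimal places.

P(θ) = 1 / (1 + exp(−D·(θ − b)))
Exponent: 1.7 × (-0.01 − 0.96) = -1.6490
1/(1 + e^{1.6490}) = 0.1612
P = 0.1612

0.1612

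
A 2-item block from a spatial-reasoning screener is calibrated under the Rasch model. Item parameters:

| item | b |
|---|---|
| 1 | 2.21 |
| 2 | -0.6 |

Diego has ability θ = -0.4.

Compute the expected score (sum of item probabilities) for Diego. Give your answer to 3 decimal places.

P(θ) = 1 / (1 + exp(−(θ − b)))
P_1 = 1/(1+e^{2.6100}) = 0.0685
P_2 = 1/(1+e^{-0.2000}) = 0.5498
E[score] = 0.0685 + 0.5498 = 0.6183

0.618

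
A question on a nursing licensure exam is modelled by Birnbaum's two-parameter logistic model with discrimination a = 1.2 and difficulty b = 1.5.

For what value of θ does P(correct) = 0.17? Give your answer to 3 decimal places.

P(θ) = 1 / (1 + exp(−a(θ − b)))
logit = ln(0.1700/0.8300) = -1.5856
θ = b + logit/(a) = 1.5 + (-1.5856)/1.2000 = 0.1786

0.179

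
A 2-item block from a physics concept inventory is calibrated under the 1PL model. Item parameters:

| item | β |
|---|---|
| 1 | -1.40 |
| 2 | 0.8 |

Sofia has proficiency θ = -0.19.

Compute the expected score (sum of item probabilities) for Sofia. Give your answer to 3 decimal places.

P(θ) = 1 / (1 + exp(−(θ − β)))
P_1 = 1/(1+e^{-1.2100}) = 0.7703
P_2 = 1/(1+e^{0.9900}) = 0.2709
E[score] = 0.7703 + 0.2709 = 1.0412

1.041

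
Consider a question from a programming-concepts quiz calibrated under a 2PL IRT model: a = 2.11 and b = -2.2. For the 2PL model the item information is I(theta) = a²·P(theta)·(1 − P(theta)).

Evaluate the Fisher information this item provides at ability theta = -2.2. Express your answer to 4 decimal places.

1.1130

P = 1/(1+e^{0.0000}) = 0.5000
P(1−P) = 0.5000 × 0.5000 = 0.2500
I = a² × P(1−P) = 2.11² × 0.2500 = 1.11302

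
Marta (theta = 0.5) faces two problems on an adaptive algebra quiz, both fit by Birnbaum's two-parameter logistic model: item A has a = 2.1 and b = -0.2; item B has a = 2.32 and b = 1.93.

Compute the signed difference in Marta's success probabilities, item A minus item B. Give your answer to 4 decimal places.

0.7781

P(theta) = 1 / (1 + exp(−a(theta − b)))
P_A = 0.8131
P_B = 0.0350
P_A − P_B = 0.7781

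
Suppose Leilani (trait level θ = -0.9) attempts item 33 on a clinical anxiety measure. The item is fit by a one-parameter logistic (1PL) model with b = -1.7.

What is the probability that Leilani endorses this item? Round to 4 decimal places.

0.6900

P(θ) = 1 / (1 + exp(−(θ − b)))
Exponent: (-0.9 − (-1.7)) = 0.8000
1/(1 + e^{-0.8000}) = 0.6900
P = 0.6900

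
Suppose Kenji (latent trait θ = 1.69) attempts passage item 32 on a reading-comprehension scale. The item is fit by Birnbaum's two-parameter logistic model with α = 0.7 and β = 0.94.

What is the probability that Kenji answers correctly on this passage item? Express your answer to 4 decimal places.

0.6283

P(θ) = 1 / (1 + exp(−α(θ − β)))
Exponent: 0.7 × (1.69 − 0.94) = 0.5250
1/(1 + e^{-0.5250}) = 0.6283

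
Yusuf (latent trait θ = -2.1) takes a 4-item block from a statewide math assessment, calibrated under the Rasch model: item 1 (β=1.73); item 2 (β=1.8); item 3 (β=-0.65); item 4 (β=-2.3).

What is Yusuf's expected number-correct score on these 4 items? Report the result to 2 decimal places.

P(θ) = 1 / (1 + exp(−(θ − β)))
P_1 = 1/(1+e^{3.8300}) = 0.0212
P_2 = 1/(1+e^{3.9000}) = 0.0198
P_3 = 1/(1+e^{1.4500}) = 0.1900
P_4 = 1/(1+e^{-0.2000}) = 0.5498
E[score] = 0.0212 + 0.0198 + 0.1900 + 0.5498 = 0.7809

0.78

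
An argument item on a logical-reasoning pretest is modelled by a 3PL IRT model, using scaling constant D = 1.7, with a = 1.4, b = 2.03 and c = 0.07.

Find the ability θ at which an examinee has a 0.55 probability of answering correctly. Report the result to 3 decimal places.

P(θ) = c + (1 − c) · 1 / (1 + exp(−D·a(θ − b)))
Remove guessing floor: (0.55 − 0.07)/(1 − 0.07) = 0.5161
logit = ln(0.5161/0.4839) = 0.0645
θ = b + logit/(1.7·a) = 2.03 + 0.0645/2.3800 = 2.0571

2.057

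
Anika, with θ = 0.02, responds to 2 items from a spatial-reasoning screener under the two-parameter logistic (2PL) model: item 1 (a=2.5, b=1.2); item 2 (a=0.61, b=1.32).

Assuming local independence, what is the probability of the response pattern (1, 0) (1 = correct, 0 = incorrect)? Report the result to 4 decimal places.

P(θ) = 1 / (1 + exp(−a(θ − b)))
P_1 = 1/(1+e^{2.9500}) = 0.0497
P_2 = 1/(1+e^{0.7930}) = 0.3115
L = P_1 × (1−P_2) = 0.0497 × 0.6885 = 0.03424

0.0342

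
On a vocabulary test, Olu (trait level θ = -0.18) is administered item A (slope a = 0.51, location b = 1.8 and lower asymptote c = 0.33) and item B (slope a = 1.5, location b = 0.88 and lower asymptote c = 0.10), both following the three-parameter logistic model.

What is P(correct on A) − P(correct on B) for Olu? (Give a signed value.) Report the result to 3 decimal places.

0.256

P(θ) = c + (1 − c) · 1 / (1 + exp(−a(θ − b)))
P_A = 0.5089
P_B = 0.2524
P_A − P_B = 0.2565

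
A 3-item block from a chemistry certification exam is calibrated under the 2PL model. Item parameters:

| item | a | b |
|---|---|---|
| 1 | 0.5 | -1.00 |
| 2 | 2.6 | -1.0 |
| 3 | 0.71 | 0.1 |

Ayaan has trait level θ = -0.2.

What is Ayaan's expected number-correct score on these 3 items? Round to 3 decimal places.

P(θ) = 1 / (1 + exp(−a(θ − b)))
P_1 = 1/(1+e^{-0.4000}) = 0.5987
P_2 = 1/(1+e^{-2.0800}) = 0.8889
P_3 = 1/(1+e^{0.2130}) = 0.4470
E[score] = 0.5987 + 0.8889 + 0.4470 = 1.9346

1.935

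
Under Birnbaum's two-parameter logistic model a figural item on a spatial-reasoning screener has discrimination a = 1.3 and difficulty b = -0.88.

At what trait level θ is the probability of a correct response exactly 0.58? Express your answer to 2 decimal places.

-0.63

P(θ) = 1 / (1 + exp(−a(θ − b)))
logit = ln(0.5800/0.4200) = 0.3228
θ = b + logit/(a) = -0.88 + 0.3228/1.3000 = -0.6317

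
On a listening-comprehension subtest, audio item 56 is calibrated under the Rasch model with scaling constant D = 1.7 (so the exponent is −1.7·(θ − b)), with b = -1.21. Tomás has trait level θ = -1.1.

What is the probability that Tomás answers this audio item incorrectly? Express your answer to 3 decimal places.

0.453

P(θ) = 1 / (1 + exp(−D·(θ − b)))
Exponent: 1.7 × (-1.1 − (-1.21)) = 0.1870
1/(1 + e^{-0.1870}) = 0.5466
P = 0.5466
P(incorrect) = 1 − 0.5466 = 0.4534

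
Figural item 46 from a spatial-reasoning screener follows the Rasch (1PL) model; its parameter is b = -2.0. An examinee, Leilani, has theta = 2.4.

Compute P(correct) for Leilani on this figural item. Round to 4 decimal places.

P(theta) = 1 / (1 + exp(−(theta − b)))
Exponent: (2.4 − (-2.0)) = 4.4000
1/(1 + e^{-4.4000}) = 0.9879
P = 0.9879

0.9879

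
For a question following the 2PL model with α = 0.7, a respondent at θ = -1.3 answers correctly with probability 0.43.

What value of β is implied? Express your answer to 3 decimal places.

-0.897

P(θ) = 1 / (1 + exp(−α(θ − β)))
logit(0.43) = ln(0.43/0.57) = -0.2819
β = θ − logit/(α) = -1.3 − (-0.2819)/0.7000 = -0.8974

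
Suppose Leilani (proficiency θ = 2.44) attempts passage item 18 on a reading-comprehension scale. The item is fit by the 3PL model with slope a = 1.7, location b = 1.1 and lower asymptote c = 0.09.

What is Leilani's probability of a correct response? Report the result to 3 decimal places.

0.915

P(θ) = c + (1 − c) · 1 / (1 + exp(−a(θ − b)))
Exponent: 1.7 × (2.44 − 1.1) = 2.2780
1/(1 + e^{-2.2780}) = 0.9070
P = 0.09 + 0.91 × 0.9070 = 0.9154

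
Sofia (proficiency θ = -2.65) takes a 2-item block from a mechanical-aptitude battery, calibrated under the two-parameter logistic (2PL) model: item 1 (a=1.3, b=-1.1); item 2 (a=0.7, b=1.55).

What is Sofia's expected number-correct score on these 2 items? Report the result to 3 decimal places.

0.168

P(θ) = 1 / (1 + exp(−a(θ − b)))
P_1 = 1/(1+e^{2.0150}) = 0.1176
P_2 = 1/(1+e^{2.9400}) = 0.0502
E[score] = 0.1176 + 0.0502 = 0.1678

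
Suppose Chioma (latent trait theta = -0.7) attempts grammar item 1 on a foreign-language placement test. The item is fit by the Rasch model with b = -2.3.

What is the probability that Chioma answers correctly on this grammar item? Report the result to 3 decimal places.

P(theta) = 1 / (1 + exp(−(theta − b)))
Exponent: (-0.7 − (-2.3)) = 1.6000
1/(1 + e^{-1.6000}) = 0.8320
P = 0.8320

0.832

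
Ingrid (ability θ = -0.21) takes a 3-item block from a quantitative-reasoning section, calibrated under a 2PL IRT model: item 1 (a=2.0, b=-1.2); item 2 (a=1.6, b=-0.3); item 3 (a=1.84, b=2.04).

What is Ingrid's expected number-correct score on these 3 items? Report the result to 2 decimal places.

1.43

P(θ) = 1 / (1 + exp(−a(θ − b)))
P_1 = 1/(1+e^{-1.9800}) = 0.8787
P_2 = 1/(1+e^{-0.1440}) = 0.5359
P_3 = 1/(1+e^{4.1400}) = 0.0157
E[score] = 0.8787 + 0.5359 + 0.0157 = 1.4303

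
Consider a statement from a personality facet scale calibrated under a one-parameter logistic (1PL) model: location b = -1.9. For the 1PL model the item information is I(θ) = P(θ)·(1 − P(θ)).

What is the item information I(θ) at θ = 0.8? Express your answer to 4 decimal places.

0.0590

P = 1/(1+e^{-2.7000}) = 0.9370
P(1−P) = 0.9370 × 0.0630 = 0.0590
I = P(1−P) = 0.05901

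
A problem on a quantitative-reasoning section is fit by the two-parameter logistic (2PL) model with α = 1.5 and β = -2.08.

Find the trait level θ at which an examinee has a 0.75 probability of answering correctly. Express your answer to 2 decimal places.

-1.35

P(θ) = 1 / (1 + exp(−α(θ − β)))
logit = ln(0.7500/0.2500) = 1.0986
θ = β + logit/(α) = -2.08 + 1.0986/1.5000 = -1.3476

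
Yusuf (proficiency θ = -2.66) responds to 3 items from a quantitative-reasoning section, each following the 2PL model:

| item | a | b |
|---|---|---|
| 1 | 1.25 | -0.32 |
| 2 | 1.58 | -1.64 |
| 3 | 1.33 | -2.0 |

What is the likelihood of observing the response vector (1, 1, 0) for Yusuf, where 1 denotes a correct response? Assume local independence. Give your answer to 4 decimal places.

0.0060

P(θ) = 1 / (1 + exp(−a(θ − b)))
P_1 = 1/(1+e^{2.9250}) = 0.0509
P_2 = 1/(1+e^{1.6116}) = 0.1664
P_3 = 1/(1+e^{0.8778}) = 0.2936
L = P_1 × P_2 × (1−P_3) = 0.0509 × 0.1664 × 0.7064 = 0.00599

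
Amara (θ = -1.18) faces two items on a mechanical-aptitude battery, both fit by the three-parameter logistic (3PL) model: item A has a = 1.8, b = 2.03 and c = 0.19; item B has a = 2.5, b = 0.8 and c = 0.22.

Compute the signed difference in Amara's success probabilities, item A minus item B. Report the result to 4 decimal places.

P(θ) = c + (1 − c) · 1 / (1 + exp(−a(θ − b)))
P_A = 0.1925
P_B = 0.2255
P_A − P_B = -0.0330

-0.0330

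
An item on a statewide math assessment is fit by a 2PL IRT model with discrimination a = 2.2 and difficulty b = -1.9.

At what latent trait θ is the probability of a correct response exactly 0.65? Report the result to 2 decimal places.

-1.62

P(θ) = 1 / (1 + exp(−a(θ − b)))
logit = ln(0.6500/0.3500) = 0.6190
θ = b + logit/(a) = -1.9 + 0.6190/2.2000 = -1.6186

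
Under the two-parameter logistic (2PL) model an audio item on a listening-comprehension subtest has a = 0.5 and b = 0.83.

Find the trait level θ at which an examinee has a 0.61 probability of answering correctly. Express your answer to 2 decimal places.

1.72

P(θ) = 1 / (1 + exp(−a(θ − b)))
logit = ln(0.6100/0.3900) = 0.4473
θ = b + logit/(a) = 0.83 + 0.4473/0.5000 = 1.7246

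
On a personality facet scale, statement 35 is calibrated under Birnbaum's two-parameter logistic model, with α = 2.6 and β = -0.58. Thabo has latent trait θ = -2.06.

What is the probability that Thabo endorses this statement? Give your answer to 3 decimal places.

P(θ) = 1 / (1 + exp(−α(θ − β)))
Exponent: 2.6 × (-2.06 − (-0.58)) = -3.8480
1/(1 + e^{3.8480}) = 0.0209

0.021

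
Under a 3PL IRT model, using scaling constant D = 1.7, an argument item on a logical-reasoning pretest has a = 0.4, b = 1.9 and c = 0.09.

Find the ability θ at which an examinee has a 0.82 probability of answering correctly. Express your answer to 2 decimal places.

3.96

P(θ) = c + (1 − c) · 1 / (1 + exp(−D·a(θ − b)))
Remove guessing floor: (0.82 − 0.09)/(1 − 0.09) = 0.8022
logit = ln(0.8022/0.1978) = 1.4001
θ = b + logit/(1.7·a) = 1.9 + 1.4001/0.6800 = 3.9590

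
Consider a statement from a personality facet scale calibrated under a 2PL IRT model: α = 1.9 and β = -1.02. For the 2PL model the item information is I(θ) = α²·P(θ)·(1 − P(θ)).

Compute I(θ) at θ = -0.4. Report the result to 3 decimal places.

P = 1/(1+e^{-1.1780}) = 0.7646
P(1−P) = 0.7646 × 0.2354 = 0.1800
I = α² × P(1−P) = 1.9² × 0.1800 = 0.64978

0.650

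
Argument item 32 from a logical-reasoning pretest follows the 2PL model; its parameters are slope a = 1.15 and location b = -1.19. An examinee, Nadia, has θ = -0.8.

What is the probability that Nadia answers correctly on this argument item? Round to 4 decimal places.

0.6103

P(θ) = 1 / (1 + exp(−a(θ − b)))
Exponent: 1.15 × (-0.8 − (-1.19)) = 0.4485
1/(1 + e^{-0.4485}) = 0.6103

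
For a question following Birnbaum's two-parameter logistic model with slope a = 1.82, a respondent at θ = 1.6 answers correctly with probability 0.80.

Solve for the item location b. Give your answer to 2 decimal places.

P(θ) = 1 / (1 + exp(−a(θ − b)))
logit(0.80) = ln(0.80/0.20) = 1.3863
b = θ − logit/(a) = 1.6 − 1.3863/1.8200 = 0.8383

0.84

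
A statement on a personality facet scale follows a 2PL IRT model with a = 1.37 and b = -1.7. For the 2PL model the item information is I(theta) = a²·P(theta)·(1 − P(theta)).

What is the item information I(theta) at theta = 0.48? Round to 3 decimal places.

P = 1/(1+e^{-2.9866}) = 0.9520
P(1−P) = 0.9520 × 0.0480 = 0.0457
I = a² × P(1−P) = 1.37² × 0.0457 = 0.08583

0.086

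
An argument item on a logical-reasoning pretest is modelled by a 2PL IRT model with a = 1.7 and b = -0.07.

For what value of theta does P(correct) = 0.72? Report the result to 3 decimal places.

P(theta) = 1 / (1 + exp(−a(theta − b)))
logit = ln(0.7200/0.2800) = 0.9445
theta = b + logit/(a) = -0.07 + 0.9445/1.7000 = 0.4856

0.486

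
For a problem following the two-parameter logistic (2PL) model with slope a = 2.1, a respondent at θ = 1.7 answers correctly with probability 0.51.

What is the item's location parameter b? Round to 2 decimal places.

1.68

P(θ) = 1 / (1 + exp(−a(θ − b)))
logit(0.51) = ln(0.51/0.49) = 0.0400
b = θ − logit/(a) = 1.7 − 0.0400/2.1000 = 1.6809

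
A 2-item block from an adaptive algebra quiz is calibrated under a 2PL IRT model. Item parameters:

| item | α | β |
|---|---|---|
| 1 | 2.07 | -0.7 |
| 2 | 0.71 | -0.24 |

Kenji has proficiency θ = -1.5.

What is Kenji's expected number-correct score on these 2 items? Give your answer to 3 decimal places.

0.450

P(θ) = 1 / (1 + exp(−α(θ − β)))
P_1 = 1/(1+e^{1.6560}) = 0.1603
P_2 = 1/(1+e^{0.8946}) = 0.2902
E[score] = 0.1603 + 0.2902 = 0.4505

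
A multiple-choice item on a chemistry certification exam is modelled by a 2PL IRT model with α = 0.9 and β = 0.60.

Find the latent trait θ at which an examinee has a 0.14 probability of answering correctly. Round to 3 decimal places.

-1.417

P(θ) = 1 / (1 + exp(−α(θ − β)))
logit = ln(0.1400/0.8600) = -1.8153
θ = β + logit/(α) = 0.60 + (-1.8153)/0.9000 = -1.4170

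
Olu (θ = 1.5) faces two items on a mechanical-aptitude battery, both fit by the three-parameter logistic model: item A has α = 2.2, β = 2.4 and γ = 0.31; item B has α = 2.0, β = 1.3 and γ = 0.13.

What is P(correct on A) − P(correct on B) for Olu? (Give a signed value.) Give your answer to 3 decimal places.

-0.257

P(θ) = γ + (1 − γ) · 1 / (1 + exp(−α(θ − β)))
P_A = 0.3937
P_B = 0.6509
P_A − P_B = -0.2571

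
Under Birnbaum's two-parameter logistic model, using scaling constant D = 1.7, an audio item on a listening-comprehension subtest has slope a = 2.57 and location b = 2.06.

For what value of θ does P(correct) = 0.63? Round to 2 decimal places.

2.18

P(θ) = 1 / (1 + exp(−D·a(θ − b)))
logit = ln(0.6300/0.3700) = 0.5322
θ = b + logit/(1.7·a) = 2.06 + 0.5322/4.3690 = 2.1818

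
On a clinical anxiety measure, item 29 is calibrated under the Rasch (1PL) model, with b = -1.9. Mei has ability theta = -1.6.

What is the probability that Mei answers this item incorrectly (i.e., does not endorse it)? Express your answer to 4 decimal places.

0.4256

P(theta) = 1 / (1 + exp(−(theta − b)))
Exponent: (-1.6 − (-1.9)) = 0.3000
1/(1 + e^{-0.3000}) = 0.5744
P = 0.5744
P(incorrect) = 1 − 0.5744 = 0.4256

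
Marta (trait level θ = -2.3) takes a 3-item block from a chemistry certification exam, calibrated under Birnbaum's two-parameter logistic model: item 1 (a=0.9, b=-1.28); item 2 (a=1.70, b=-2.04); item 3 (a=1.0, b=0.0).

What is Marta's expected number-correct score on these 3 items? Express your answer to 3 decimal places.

0.768

P(θ) = 1 / (1 + exp(−a(θ − b)))
P_1 = 1/(1+e^{0.9180}) = 0.2854
P_2 = 1/(1+e^{0.4420}) = 0.3913
P_3 = 1/(1+e^{2.3000}) = 0.0911
E[score] = 0.2854 + 0.3913 + 0.0911 = 0.7678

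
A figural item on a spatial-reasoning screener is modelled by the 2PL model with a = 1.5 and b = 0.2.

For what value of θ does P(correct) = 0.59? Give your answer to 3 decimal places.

0.443

P(θ) = 1 / (1 + exp(−a(θ − b)))
logit = ln(0.5900/0.4100) = 0.3640
θ = b + logit/(a) = 0.2 + 0.3640/1.5000 = 0.4426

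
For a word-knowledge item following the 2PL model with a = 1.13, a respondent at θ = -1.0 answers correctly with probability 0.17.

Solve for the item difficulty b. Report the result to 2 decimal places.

P(θ) = 1 / (1 + exp(−a(θ − b)))
logit(0.17) = ln(0.17/0.83) = -1.5856
b = θ − logit/(a) = -1.0 − (-1.5856)/1.1300 = 0.4032

0.40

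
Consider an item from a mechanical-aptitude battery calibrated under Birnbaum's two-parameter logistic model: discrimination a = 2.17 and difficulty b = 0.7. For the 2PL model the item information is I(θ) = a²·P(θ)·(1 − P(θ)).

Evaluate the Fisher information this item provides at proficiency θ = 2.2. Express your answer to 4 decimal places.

P = 1/(1+e^{-3.2550}) = 0.9629
P(1−P) = 0.9629 × 0.0371 = 0.0358
I = a² × P(1−P) = 2.17² × 0.0358 = 0.16843

0.1684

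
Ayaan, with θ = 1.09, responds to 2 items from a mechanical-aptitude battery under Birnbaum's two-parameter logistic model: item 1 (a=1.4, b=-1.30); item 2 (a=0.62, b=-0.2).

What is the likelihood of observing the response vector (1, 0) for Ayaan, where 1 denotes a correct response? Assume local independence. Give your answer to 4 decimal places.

P(θ) = 1 / (1 + exp(−a(θ − b)))
P_1 = 1/(1+e^{-3.3460}) = 0.9660
P_2 = 1/(1+e^{-0.7998}) = 0.6899
L = P_1 × (1−P_2) = 0.9660 × 0.3101 = 0.29952

0.2995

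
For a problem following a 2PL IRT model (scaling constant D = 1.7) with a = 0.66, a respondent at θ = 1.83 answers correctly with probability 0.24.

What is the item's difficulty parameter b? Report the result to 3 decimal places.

2.857

P(θ) = 1 / (1 + exp(−D·a(θ − b)))
logit(0.24) = ln(0.24/0.76) = -1.1527
b = θ − logit/(1.7·a) = 1.83 − (-1.1527)/1.1220 = 2.8573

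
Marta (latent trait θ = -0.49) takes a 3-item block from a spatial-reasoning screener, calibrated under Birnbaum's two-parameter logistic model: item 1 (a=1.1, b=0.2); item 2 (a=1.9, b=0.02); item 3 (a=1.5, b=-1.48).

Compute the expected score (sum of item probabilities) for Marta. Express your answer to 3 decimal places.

1.409

P(θ) = 1 / (1 + exp(−a(θ − b)))
P_1 = 1/(1+e^{0.7590}) = 0.3189
P_2 = 1/(1+e^{0.9690}) = 0.2751
P_3 = 1/(1+e^{-1.4850}) = 0.8153
E[score] = 0.3189 + 0.2751 + 0.8153 = 1.4093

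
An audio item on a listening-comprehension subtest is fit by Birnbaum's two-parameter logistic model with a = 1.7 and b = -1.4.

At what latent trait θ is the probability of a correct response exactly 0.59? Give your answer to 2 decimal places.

P(θ) = 1 / (1 + exp(−a(θ − b)))
logit = ln(0.5900/0.4100) = 0.3640
θ = b + logit/(a) = -1.4 + 0.3640/1.7000 = -1.1859

-1.19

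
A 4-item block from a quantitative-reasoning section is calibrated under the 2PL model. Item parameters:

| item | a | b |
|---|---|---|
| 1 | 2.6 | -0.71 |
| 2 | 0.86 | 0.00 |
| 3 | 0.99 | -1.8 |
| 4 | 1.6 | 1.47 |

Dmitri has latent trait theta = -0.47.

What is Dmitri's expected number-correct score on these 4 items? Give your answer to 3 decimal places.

P(theta) = 1 / (1 + exp(−a(theta − b)))
P_1 = 1/(1+e^{-0.6240}) = 0.6511
P_2 = 1/(1+e^{0.4042}) = 0.4003
P_3 = 1/(1+e^{-1.3167}) = 0.7886
P_4 = 1/(1+e^{3.1040}) = 0.0429
E[score] = 0.6511 + 0.4003 + 0.7886 + 0.0429 = 1.8830

1.883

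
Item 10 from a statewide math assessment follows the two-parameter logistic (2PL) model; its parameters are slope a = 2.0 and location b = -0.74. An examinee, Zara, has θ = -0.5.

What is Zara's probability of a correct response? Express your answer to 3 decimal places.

0.618

P(θ) = 1 / (1 + exp(−a(θ − b)))
Exponent: 2.0 × (-0.5 − (-0.74)) = 0.4800
1/(1 + e^{-0.4800}) = 0.6177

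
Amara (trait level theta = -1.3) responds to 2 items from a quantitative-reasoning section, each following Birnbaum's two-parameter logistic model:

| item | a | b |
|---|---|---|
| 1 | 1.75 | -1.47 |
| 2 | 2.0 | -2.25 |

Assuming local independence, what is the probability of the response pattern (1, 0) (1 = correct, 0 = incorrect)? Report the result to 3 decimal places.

P(theta) = 1 / (1 + exp(−a(theta − b)))
P_1 = 1/(1+e^{-0.2975}) = 0.5738
P_2 = 1/(1+e^{-1.9000}) = 0.8699
L = P_1 × (1−P_2) = 0.5738 × 0.1301 = 0.07466

0.075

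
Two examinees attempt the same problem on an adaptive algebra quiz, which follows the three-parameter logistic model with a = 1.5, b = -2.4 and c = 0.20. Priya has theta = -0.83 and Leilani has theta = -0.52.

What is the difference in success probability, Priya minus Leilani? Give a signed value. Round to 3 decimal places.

-0.024

P(theta) = c + (1 − c) · 1 / (1 + exp(−a(theta − b)))
P(Priya) = 0.9307  [exponent 2.3550]
P(Leilani) = 0.9550  [exponent 2.8200]
Difference = 0.9307 − 0.9550 = -0.0243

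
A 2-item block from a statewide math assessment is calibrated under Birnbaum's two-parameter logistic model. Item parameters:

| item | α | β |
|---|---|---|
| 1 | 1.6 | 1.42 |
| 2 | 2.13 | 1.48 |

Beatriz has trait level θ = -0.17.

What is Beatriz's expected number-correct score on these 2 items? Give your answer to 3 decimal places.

0.102

P(θ) = 1 / (1 + exp(−α(θ − β)))
P_1 = 1/(1+e^{2.5440}) = 0.0728
P_2 = 1/(1+e^{3.5145}) = 0.0289
E[score] = 0.0728 + 0.0289 = 0.1017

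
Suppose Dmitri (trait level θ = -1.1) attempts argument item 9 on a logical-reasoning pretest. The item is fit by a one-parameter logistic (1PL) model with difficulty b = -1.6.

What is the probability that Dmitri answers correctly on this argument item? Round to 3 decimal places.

P(θ) = 1 / (1 + exp(−(θ − b)))
Exponent: (-1.1 − (-1.6)) = 0.5000
1/(1 + e^{-0.5000}) = 0.6225
P = 0.6225

0.622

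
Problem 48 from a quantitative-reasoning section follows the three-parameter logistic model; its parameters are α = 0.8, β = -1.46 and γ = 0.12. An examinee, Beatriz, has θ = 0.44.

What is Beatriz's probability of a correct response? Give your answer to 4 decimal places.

0.8421

P(θ) = γ + (1 − γ) · 1 / (1 + exp(−α(θ − β)))
Exponent: 0.8 × (0.44 − (-1.46)) = 1.5200
1/(1 + e^{-1.5200}) = 0.8205
P = 0.12 + 0.88 × 0.8205 = 0.8421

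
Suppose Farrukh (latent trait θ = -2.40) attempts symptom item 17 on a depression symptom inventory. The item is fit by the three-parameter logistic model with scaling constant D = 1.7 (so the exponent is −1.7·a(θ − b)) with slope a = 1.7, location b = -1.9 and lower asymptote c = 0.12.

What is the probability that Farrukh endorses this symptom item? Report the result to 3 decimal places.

0.288

P(θ) = c + (1 − c) · 1 / (1 + exp(−D·a(θ − b)))
Exponent: 1.7 × 1.7 × (-2.40 − (-1.9)) = -1.4450
1/(1 + e^{1.4450}) = 0.1908
P = 0.12 + 0.88 × 0.1908 = 0.2879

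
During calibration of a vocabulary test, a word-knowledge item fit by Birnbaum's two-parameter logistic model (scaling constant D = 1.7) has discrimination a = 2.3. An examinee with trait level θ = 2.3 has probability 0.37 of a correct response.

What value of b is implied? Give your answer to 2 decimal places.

2.44

P(θ) = 1 / (1 + exp(−D·a(θ − b)))
logit(0.37) = ln(0.37/0.63) = -0.5322
b = θ − logit/(1.7·a) = 2.3 − (-0.5322)/3.9100 = 2.4361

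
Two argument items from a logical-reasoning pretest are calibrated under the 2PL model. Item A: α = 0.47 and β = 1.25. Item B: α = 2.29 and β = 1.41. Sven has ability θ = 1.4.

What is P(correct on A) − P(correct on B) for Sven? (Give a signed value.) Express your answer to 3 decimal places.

0.023

P(θ) = 1 / (1 + exp(−α(θ − β)))
P_A = 0.5176
P_B = 0.4943
P_A − P_B = 0.0233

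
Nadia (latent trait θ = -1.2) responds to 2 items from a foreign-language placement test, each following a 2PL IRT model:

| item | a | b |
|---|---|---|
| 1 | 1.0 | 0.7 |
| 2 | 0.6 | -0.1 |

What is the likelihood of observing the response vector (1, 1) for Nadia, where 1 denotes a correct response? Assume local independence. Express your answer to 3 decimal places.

P(θ) = 1 / (1 + exp(−a(θ − b)))
P_1 = 1/(1+e^{1.9000}) = 0.1301
P_2 = 1/(1+e^{0.6600}) = 0.3407
L = P_1 × P_2 = 0.1301 × 0.3407 = 0.04433

0.044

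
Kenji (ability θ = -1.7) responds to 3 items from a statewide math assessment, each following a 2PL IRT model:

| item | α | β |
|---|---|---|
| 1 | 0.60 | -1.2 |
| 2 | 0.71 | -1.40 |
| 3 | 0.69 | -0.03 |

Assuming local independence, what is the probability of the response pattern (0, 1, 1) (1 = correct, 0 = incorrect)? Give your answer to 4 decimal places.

0.0616

P(θ) = 1 / (1 + exp(−α(θ − β)))
P_1 = 1/(1+e^{0.3000}) = 0.4256
P_2 = 1/(1+e^{0.2130}) = 0.4470
P_3 = 1/(1+e^{1.1523}) = 0.2401
L = (1−P_1) × P_2 × P_3 = 0.5744 × 0.4470 × 0.2401 = 0.06164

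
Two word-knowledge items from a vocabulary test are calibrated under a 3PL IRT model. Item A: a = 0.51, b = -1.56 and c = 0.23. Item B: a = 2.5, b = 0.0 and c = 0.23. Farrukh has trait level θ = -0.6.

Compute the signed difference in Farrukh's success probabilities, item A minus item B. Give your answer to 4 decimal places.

P(θ) = c + (1 − c) · 1 / (1 + exp(−a(θ − b)))
P_A = 0.7074
P_B = 0.3705
P_A − P_B = 0.3369

0.3369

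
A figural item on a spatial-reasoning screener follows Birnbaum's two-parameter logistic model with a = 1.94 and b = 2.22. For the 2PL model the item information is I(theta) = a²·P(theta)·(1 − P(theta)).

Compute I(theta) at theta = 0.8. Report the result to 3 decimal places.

P = 1/(1+e^{2.7548}) = 0.0598
P(1−P) = 0.0598 × 0.9402 = 0.0562
I = a² × P(1−P) = 1.94² × 0.0562 = 0.21166

0.212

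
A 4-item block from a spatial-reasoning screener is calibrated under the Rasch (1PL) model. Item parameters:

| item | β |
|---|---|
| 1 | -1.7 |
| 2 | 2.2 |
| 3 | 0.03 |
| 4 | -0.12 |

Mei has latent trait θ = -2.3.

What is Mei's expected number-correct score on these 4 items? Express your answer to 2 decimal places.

P(θ) = 1 / (1 + exp(−(θ − β)))
P_1 = 1/(1+e^{0.6000}) = 0.3543
P_2 = 1/(1+e^{4.5000}) = 0.0110
P_3 = 1/(1+e^{2.3300}) = 0.0887
P_4 = 1/(1+e^{2.1800}) = 0.1016
E[score] = 0.3543 + 0.0110 + 0.0887 + 0.1016 = 0.5556

0.56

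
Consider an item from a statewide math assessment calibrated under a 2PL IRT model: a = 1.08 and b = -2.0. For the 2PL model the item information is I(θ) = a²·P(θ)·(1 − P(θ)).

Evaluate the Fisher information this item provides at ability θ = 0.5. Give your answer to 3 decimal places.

P = 1/(1+e^{-2.7000}) = 0.9370
P(1−P) = 0.9370 × 0.0630 = 0.0590
I = a² × P(1−P) = 1.08² × 0.0590 = 0.06883

0.069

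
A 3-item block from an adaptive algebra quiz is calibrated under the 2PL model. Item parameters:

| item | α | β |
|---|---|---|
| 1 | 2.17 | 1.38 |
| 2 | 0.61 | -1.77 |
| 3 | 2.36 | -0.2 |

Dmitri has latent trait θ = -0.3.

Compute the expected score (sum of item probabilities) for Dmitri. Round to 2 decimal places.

1.18

P(θ) = 1 / (1 + exp(−α(θ − β)))
P_1 = 1/(1+e^{3.6456}) = 0.0254
P_2 = 1/(1+e^{-0.8967}) = 0.7103
P_3 = 1/(1+e^{0.2360}) = 0.4413
E[score] = 0.0254 + 0.7103 + 0.4413 = 1.1770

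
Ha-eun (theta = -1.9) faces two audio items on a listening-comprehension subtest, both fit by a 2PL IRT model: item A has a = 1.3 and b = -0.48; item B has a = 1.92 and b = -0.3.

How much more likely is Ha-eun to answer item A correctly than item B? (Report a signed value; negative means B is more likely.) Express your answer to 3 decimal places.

P(theta) = 1 / (1 + exp(−a(theta − b)))
P_A = 0.1363
P_B = 0.0443
P_A − P_B = 0.0921

0.092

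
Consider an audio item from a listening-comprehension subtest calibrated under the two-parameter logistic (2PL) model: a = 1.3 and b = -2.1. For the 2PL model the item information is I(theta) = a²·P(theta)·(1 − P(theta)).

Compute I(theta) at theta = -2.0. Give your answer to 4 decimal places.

P = 1/(1+e^{-0.1300}) = 0.5325
P(1−P) = 0.5325 × 0.4675 = 0.2489
I = a² × P(1−P) = 1.3² × 0.2489 = 0.42072

0.4207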